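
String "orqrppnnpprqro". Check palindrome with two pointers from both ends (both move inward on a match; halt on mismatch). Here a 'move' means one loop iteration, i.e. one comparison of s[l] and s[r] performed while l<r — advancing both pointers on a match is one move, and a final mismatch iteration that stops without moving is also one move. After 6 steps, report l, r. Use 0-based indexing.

l=6, r=7

l=0 r=13: 'o'=='o', l++,r--
l=1 r=12: 'r'=='r', l++,r--
l=2 r=11: 'q'=='q', l++,r--
l=3 r=10: 'r'=='r', l++,r--
l=4 r=9: 'p'=='p', l++,r--
l=5 r=8: 'p'=='p', l++,r--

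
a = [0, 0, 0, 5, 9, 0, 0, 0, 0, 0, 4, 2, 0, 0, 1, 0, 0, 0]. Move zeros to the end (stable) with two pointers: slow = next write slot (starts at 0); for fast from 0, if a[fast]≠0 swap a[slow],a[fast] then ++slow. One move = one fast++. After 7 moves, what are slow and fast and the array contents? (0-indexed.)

(s=0,f=0) a[fast]=0 → fast++
(s=0,f=1) a[fast]=0 → fast++
(s=0,f=2) a[fast]=0 → fast++
(s=0,f=3) a[fast]=5≠0 swap→a[0]=5 → slow++,fast++
(s=1,f=4) a[fast]=9≠0 swap→a[1]=9 → slow++,fast++
(s=2,f=5) a[fast]=0 → fast++
(s=2,f=6) a[fast]=0 → fast++

slow=2, fast=7, a=[5, 9, 0, 0, 0, 0, 0, 0, 0, 0, 4, 2, 0, 0, 1, 0, 0, 0]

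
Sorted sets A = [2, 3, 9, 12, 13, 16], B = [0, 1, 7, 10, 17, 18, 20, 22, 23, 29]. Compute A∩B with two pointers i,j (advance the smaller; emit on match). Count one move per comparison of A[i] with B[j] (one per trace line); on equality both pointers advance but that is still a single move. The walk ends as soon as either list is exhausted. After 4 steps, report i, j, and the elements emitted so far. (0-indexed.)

[i=0,j=0] 2>0 → j++
[i=0,j=1] 2>1 → j++
[i=0,j=2] 2<7 → i++
[i=1,j=2] 3<7 → i++

i=2, j=2, emitted=[]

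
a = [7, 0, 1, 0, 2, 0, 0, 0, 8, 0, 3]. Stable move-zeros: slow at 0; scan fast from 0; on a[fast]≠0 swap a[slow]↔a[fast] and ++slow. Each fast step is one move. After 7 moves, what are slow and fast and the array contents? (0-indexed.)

slow=3, fast=7, a=[7, 1, 2, 0, 0, 0, 0, 0, 8, 0, 3]

(s=0,f=0) a[fast]=7≠0 swap→a[0]=7 → slow++,fast++
(s=1,f=1) a[fast]=0 → fast++
(s=1,f=2) a[fast]=1≠0 swap→a[1]=1 → slow++,fast++
(s=2,f=3) a[fast]=0 → fast++
(s=2,f=4) a[fast]=2≠0 swap→a[2]=2 → slow++,fast++
(s=3,f=5) a[fast]=0 → fast++
(s=3,f=6) a[fast]=0 → fast++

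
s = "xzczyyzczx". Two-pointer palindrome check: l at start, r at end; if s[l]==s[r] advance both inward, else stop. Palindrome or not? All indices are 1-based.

l=1 r=10: 'x'=='x', l++,r--
l=2 r=9: 'z'=='z', l++,r--
l=3 r=8: 'c'=='c', l++,r--
l=4 r=7: 'z'=='z', l++,r--
l=5 r=6: 'y'=='y', l++,r--

palindrome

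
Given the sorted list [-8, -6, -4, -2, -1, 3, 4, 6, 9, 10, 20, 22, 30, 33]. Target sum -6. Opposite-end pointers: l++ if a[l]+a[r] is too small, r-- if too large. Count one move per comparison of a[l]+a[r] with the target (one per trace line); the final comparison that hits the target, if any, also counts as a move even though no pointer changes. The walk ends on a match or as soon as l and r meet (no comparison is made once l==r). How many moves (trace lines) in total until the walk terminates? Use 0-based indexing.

13 moves

l=0 r=13: -8+33=25 >-6, r--
l=0 r=12: -8+30=22 >-6, r--
l=0 r=11: -8+22=14 >-6, r--
l=0 r=10: -8+20=12 >-6, r--
l=0 r=9: -8+10=2 >-6, r--
l=0 r=8: -8+9=1 >-6, r--
l=0 r=7: -8+6=-2 >-6, r--
l=0 r=6: -8+4=-4 >-6, r--
l=0 r=5: -8+3=-5 >-6, r--
l=0 r=4: -8+-1=-9 <-6, l++
l=1 r=4: -6+-1=-7 <-6, l++
l=2 r=4: -4+-1=-5 >-6, r--
l=2 r=3: -4+-2=-6, found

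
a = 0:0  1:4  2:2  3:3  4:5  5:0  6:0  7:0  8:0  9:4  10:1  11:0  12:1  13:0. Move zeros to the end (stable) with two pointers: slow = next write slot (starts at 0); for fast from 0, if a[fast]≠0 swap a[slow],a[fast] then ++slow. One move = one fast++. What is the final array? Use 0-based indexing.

slow=0 fast=0: a[fast]=0, fast++
slow=0 fast=1: a[fast]=4≠0 swap→a[0]=4, slow++,fast++
slow=1 fast=2: a[fast]=2≠0 swap→a[1]=2, slow++,fast++
slow=2 fast=3: a[fast]=3≠0 swap→a[2]=3, slow++,fast++
slow=3 fast=4: a[fast]=5≠0 swap→a[3]=5, slow++,fast++
slow=4 fast=5: a[fast]=0, fast++
slow=4 fast=6: a[fast]=0, fast++
slow=4 fast=7: a[fast]=0, fast++
slow=4 fast=8: a[fast]=0, fast++
slow=4 fast=9: a[fast]=4≠0 swap→a[4]=4, slow++,fast++
slow=5 fast=10: a[fast]=1≠0 swap→a[5]=1, slow++,fast++
slow=6 fast=11: a[fast]=0, fast++
slow=6 fast=12: a[fast]=1≠0 swap→a[6]=1, slow++,fast++
slow=7 fast=13: a[fast]=0, fast++

[4, 2, 3, 5, 4, 1, 1, 0, 0, 0, 0, 0, 0, 0]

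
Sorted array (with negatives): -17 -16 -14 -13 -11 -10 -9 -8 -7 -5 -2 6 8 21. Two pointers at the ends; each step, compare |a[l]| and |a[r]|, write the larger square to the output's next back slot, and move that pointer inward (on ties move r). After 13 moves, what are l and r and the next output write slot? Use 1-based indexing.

l=1 r=14: |-17|<=|21| out[14]=441, r--
l=1 r=13: |-17|>|8| out[13]=289, l++
l=2 r=13: |-16|>|8| out[12]=256, l++
l=3 r=13: |-14|>|8| out[11]=196, l++
l=4 r=13: |-13|>|8| out[10]=169, l++
l=5 r=13: |-11|>|8| out[9]=121, l++
l=6 r=13: |-10|>|8| out[8]=100, l++
l=7 r=13: |-9|>|8| out[7]=81, l++
l=8 r=13: |-8|<=|8| out[6]=64, r--
l=8 r=12: |-8|>|6| out[5]=64, l++
l=9 r=12: |-7|>|6| out[4]=49, l++
l=10 r=12: |-5|<=|6| out[3]=36, r--
l=10 r=11: |-5|>|-2| out[2]=25, l++

l=11, r=11, next write slot=1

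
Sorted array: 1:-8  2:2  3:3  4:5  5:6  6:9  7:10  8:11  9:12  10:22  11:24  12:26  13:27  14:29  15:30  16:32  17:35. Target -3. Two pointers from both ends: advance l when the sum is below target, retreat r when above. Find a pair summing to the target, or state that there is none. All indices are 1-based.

l=1 r=17: -8+35=27 >-3, r--
l=1 r=16: -8+32=24 >-3, r--
l=1 r=15: -8+30=22 >-3, r--
l=1 r=14: -8+29=21 >-3, r--
l=1 r=13: -8+27=19 >-3, r--
l=1 r=12: -8+26=18 >-3, r--
l=1 r=11: -8+24=16 >-3, r--
l=1 r=10: -8+22=14 >-3, r--
l=1 r=9: -8+12=4 >-3, r--
l=1 r=8: -8+11=3 >-3, r--
l=1 r=7: -8+10=2 >-3, r--
l=1 r=6: -8+9=1 >-3, r--
l=1 r=5: -8+6=-2 >-3, r--
l=1 r=4: -8+5=-3, found

(-8, 5)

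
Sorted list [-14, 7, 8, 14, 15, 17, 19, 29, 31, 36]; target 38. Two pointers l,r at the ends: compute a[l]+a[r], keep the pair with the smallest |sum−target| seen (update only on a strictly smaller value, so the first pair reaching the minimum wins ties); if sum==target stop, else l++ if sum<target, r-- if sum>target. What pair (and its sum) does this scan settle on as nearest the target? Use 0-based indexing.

l=0 r=9: -14+36=22 d=16 *, l++
l=1 r=9: 7+36=43 d=5 *, r--
l=1 r=8: 7+31=38 d=0 *, stop

pair (7, 31) with sum 38 (|Δ|=0)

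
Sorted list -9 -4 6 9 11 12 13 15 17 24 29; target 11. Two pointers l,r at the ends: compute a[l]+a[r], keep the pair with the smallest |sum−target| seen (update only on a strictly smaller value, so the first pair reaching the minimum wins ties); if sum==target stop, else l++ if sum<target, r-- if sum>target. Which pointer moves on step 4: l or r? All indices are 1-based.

l=1 r=11: -9+29=20 d=9 *, r--
l=1 r=10: -9+24=15 d=4 *, r--
l=1 r=9: -9+17=8 d=3 *, l++
l=2 r=9: -4+17=13 d=2 *, r--

r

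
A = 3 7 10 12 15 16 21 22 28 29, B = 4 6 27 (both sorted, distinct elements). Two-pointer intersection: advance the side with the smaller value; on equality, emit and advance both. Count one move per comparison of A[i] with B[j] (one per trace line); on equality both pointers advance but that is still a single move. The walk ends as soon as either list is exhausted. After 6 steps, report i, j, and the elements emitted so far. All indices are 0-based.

i=0 j=0: 3<4, i++
i=1 j=0: 7>4, j++
i=1 j=1: 7>6, j++
i=1 j=2: 7<27, i++
i=2 j=2: 10<27, i++
i=3 j=2: 12<27, i++

i=4, j=2, emitted=[]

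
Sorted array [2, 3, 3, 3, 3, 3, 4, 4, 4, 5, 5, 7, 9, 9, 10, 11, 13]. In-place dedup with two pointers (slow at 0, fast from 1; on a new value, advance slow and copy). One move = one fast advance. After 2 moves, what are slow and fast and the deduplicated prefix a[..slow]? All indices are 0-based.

slow=0 fast=1: a[fast]=3≠a[slow]=2 write a[1]=3, slow++,fast++
slow=1 fast=2: a[fast]=3=a[slow] dup, fast++

slow=1, fast=3, prefix=[2, 3]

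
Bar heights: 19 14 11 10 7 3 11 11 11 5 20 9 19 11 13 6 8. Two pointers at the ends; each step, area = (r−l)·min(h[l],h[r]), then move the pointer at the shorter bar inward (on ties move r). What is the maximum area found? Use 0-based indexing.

l=0 r=16: min(19,8)*16=128 best=128 *, r--
l=0 r=15: min(19,6)*15=90 best=128, r--
l=0 r=14: min(19,13)*14=182 best=182 *, r--
l=0 r=13: min(19,11)*13=143 best=182, r--
l=0 r=12: min(19,19)*12=228 best=228 *, r--
l=0 r=11: min(19,9)*11=99 best=228, r--
l=0 r=10: min(19,20)*10=190 best=228, l++
l=1 r=10: min(14,20)*9=126 best=228, l++
l=2 r=10: min(11,20)*8=88 best=228, l++
l=3 r=10: min(10,20)*7=70 best=228, l++
l=4 r=10: min(7,20)*6=42 best=228, l++
l=5 r=10: min(3,20)*5=15 best=228, l++
l=6 r=10: min(11,20)*4=44 best=228, l++
l=7 r=10: min(11,20)*3=33 best=228, l++
l=8 r=10: min(11,20)*2=22 best=228, l++
l=9 r=10: min(5,20)*1=5 best=228, l++

max area = 228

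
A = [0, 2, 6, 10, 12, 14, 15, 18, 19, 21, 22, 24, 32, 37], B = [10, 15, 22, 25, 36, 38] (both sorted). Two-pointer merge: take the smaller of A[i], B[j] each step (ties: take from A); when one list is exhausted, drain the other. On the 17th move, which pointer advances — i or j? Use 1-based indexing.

i

[i=1,j=1] A[i]=0<=B[j]=10 take 0 → i++
[i=2,j=1] A[i]=2<=B[j]=10 take 2 → i++
[i=3,j=1] A[i]=6<=B[j]=10 take 6 → i++
[i=4,j=1] A[i]=10<=B[j]=10 take 10 → i++
[i=5,j=1] A[i]=12>B[j]=10 take 10 → j++
[i=5,j=2] A[i]=12<=B[j]=15 take 12 → i++
[i=6,j=2] A[i]=14<=B[j]=15 take 14 → i++
[i=7,j=2] A[i]=15<=B[j]=15 take 15 → i++
[i=8,j=2] A[i]=18>B[j]=15 take 15 → j++
[i=8,j=3] A[i]=18<=B[j]=22 take 18 → i++
[i=9,j=3] A[i]=19<=B[j]=22 take 19 → i++
[i=10,j=3] A[i]=21<=B[j]=22 take 21 → i++
[i=11,j=3] A[i]=22<=B[j]=22 take 22 → i++
[i=12,j=3] A[i]=24>B[j]=22 take 22 → j++
[i=12,j=4] A[i]=24<=B[j]=25 take 24 → i++
[i=13,j=4] A[i]=32>B[j]=25 take 25 → j++
[i=13,j=5] A[i]=32<=B[j]=36 take 32 → i++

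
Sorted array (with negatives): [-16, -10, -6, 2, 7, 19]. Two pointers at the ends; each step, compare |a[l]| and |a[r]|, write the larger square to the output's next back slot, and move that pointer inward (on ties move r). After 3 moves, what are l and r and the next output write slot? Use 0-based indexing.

l=2, r=4, next write slot=2

[0,5] |-16|<=|19| out[5]=361 → r--
[0,4] |-16|>|7| out[4]=256 → l++
[1,4] |-10|>|7| out[3]=100 → l++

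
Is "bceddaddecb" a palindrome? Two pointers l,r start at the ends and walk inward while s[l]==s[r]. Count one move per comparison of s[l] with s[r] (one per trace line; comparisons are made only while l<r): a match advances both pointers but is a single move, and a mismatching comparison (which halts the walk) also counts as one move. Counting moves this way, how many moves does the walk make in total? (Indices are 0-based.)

[0,10] 'b'=='b' → l++,r--
[1,9] 'c'=='c' → l++,r--
[2,8] 'e'=='e' → l++,r--
[3,7] 'd'=='d' → l++,r--
[4,6] 'd'=='d' → l++,r--

5 moves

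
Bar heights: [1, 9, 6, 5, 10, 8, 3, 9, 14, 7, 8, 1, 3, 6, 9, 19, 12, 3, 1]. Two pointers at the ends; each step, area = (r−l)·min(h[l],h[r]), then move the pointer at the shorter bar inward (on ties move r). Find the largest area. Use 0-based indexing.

max area = 135

l=0 r=18: min(1,1)*18=18 best=18 *, r--
l=0 r=17: min(1,3)*17=17 best=18, l++
l=1 r=17: min(9,3)*16=48 best=48 *, r--
l=1 r=16: min(9,12)*15=135 best=135 *, l++
l=2 r=16: min(6,12)*14=84 best=135, l++
l=3 r=16: min(5,12)*13=65 best=135, l++
l=4 r=16: min(10,12)*12=120 best=135, l++
l=5 r=16: min(8,12)*11=88 best=135, l++
l=6 r=16: min(3,12)*10=30 best=135, l++
l=7 r=16: min(9,12)*9=81 best=135, l++
l=8 r=16: min(14,12)*8=96 best=135, r--
l=8 r=15: min(14,19)*7=98 best=135, l++
l=9 r=15: min(7,19)*6=42 best=135, l++
l=10 r=15: min(8,19)*5=40 best=135, l++
l=11 r=15: min(1,19)*4=4 best=135, l++
l=12 r=15: min(3,19)*3=9 best=135, l++
l=13 r=15: min(6,19)*2=12 best=135, l++
l=14 r=15: min(9,19)*1=9 best=135, l++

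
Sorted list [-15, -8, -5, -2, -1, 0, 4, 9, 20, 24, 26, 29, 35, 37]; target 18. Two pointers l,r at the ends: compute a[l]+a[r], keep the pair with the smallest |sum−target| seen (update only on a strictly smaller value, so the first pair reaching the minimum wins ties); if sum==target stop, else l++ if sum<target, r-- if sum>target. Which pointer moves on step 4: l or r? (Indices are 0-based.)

r

l=0 r=13: -15+37=22 d=4 *, r--
l=0 r=12: -15+35=20 d=2 *, r--
l=0 r=11: -15+29=14 d=4, l++
l=1 r=11: -8+29=21 d=3, r--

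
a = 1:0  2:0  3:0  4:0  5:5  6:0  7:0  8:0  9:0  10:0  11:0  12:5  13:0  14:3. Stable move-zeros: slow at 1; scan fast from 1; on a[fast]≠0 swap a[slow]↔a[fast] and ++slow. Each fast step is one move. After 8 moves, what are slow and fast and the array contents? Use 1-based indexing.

slow=2, fast=9, a=[5, 0, 0, 0, 0, 0, 0, 0, 0, 0, 0, 5, 0, 3]

(s=1,f=1) a[fast]=0 → fast++
(s=1,f=2) a[fast]=0 → fast++
(s=1,f=3) a[fast]=0 → fast++
(s=1,f=4) a[fast]=0 → fast++
(s=1,f=5) a[fast]=5≠0 swap→a[1]=5 → slow++,fast++
(s=2,f=6) a[fast]=0 → fast++
(s=2,f=7) a[fast]=0 → fast++
(s=2,f=8) a[fast]=0 → fast++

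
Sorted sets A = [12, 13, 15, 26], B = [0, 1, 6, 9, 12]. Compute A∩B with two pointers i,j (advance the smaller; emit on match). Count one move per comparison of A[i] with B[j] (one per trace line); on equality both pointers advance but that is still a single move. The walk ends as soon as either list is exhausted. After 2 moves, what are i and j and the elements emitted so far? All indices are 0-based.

[i=0,j=0] 12>0 → j++
[i=0,j=1] 12>1 → j++

i=0, j=2, emitted=[]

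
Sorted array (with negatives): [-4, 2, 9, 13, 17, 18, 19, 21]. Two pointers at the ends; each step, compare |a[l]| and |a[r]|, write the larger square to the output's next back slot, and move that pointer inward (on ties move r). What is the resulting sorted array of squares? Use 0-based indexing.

[0,7] |-4|<=|21| out[7]=441 → r--
[0,6] |-4|<=|19| out[6]=361 → r--
[0,5] |-4|<=|18| out[5]=324 → r--
[0,4] |-4|<=|17| out[4]=289 → r--
[0,3] |-4|<=|13| out[3]=169 → r--
[0,2] |-4|<=|9| out[2]=81 → r--
[0,1] |-4|>|2| out[1]=16 → l++
[1,1] |2|<=|2| out[0]=4 → r--

[4, 16, 81, 169, 289, 324, 361, 441]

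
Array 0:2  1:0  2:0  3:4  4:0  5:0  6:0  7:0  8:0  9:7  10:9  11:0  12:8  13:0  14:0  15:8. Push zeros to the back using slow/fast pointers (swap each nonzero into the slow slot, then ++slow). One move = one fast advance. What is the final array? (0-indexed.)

slow=0 fast=0: a[fast]=2≠0 swap→a[0]=2, slow++,fast++
slow=1 fast=1: a[fast]=0, fast++
slow=1 fast=2: a[fast]=0, fast++
slow=1 fast=3: a[fast]=4≠0 swap→a[1]=4, slow++,fast++
slow=2 fast=4: a[fast]=0, fast++
slow=2 fast=5: a[fast]=0, fast++
slow=2 fast=6: a[fast]=0, fast++
slow=2 fast=7: a[fast]=0, fast++
slow=2 fast=8: a[fast]=0, fast++
slow=2 fast=9: a[fast]=7≠0 swap→a[2]=7, slow++,fast++
slow=3 fast=10: a[fast]=9≠0 swap→a[3]=9, slow++,fast++
slow=4 fast=11: a[fast]=0, fast++
slow=4 fast=12: a[fast]=8≠0 swap→a[4]=8, slow++,fast++
slow=5 fast=13: a[fast]=0, fast++
slow=5 fast=14: a[fast]=0, fast++
slow=5 fast=15: a[fast]=8≠0 swap→a[5]=8, slow++,fast++

[2, 4, 7, 9, 8, 8, 0, 0, 0, 0, 0, 0, 0, 0, 0, 0]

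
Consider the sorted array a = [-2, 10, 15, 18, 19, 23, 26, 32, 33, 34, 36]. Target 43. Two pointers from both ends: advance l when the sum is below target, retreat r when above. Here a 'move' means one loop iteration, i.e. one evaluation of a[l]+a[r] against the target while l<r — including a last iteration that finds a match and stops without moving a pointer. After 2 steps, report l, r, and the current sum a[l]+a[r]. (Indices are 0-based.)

[0,10] -2+36=34 <43 → l++
[1,10] 10+36=46 >43 → r--

l=1, r=9, sum=44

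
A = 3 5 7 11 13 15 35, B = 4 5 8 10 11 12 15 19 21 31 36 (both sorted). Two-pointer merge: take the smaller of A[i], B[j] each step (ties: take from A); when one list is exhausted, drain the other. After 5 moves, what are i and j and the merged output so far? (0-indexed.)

i=0 j=0: A[i]=3<=B[j]=4 take 3, i++
i=1 j=0: A[i]=5>B[j]=4 take 4, j++
i=1 j=1: A[i]=5<=B[j]=5 take 5, i++
i=2 j=1: A[i]=7>B[j]=5 take 5, j++
i=2 j=2: A[i]=7<=B[j]=8 take 7, i++

i=3, j=2, merged so far=[3, 4, 5, 5, 7]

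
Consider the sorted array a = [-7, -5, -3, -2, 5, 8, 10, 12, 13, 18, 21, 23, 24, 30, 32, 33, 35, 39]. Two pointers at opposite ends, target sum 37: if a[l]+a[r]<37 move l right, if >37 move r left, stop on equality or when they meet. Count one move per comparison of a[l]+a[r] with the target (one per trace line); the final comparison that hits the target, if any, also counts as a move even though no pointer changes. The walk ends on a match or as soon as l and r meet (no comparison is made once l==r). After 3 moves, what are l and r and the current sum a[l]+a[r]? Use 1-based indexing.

l=4, r=18, sum=37

l=1 r=18: -7+39=32 <37, l++
l=2 r=18: -5+39=34 <37, l++
l=3 r=18: -3+39=36 <37, l++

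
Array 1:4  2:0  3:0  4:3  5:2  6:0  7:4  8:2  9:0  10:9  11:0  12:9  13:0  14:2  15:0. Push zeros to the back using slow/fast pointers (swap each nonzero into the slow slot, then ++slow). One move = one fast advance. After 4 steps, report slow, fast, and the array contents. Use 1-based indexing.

slow=3, fast=5, a=[4, 3, 0, 0, 2, 0, 4, 2, 0, 9, 0, 9, 0, 2, 0]

(s=1,f=1) a[fast]=4≠0 swap→a[1]=4 → slow++,fast++
(s=2,f=2) a[fast]=0 → fast++
(s=2,f=3) a[fast]=0 → fast++
(s=2,f=4) a[fast]=3≠0 swap→a[2]=3 → slow++,fast++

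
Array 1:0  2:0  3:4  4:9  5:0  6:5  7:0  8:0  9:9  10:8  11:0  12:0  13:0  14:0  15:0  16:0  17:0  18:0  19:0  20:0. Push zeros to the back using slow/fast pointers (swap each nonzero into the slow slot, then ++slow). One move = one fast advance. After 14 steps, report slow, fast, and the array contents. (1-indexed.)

(s=1,f=1) a[fast]=0 → fast++
(s=1,f=2) a[fast]=0 → fast++
(s=1,f=3) a[fast]=4≠0 swap→a[1]=4 → slow++,fast++
(s=2,f=4) a[fast]=9≠0 swap→a[2]=9 → slow++,fast++
(s=3,f=5) a[fast]=0 → fast++
(s=3,f=6) a[fast]=5≠0 swap→a[3]=5 → slow++,fast++
(s=4,f=7) a[fast]=0 → fast++
(s=4,f=8) a[fast]=0 → fast++
(s=4,f=9) a[fast]=9≠0 swap→a[4]=9 → slow++,fast++
(s=5,f=10) a[fast]=8≠0 swap→a[5]=8 → slow++,fast++
(s=6,f=11) a[fast]=0 → fast++
(s=6,f=12) a[fast]=0 → fast++
(s=6,f=13) a[fast]=0 → fast++
(s=6,f=14) a[fast]=0 → fast++

slow=6, fast=15, a=[4, 9, 5, 9, 8, 0, 0, 0, 0, 0, 0, 0, 0, 0, 0, 0, 0, 0, 0, 0]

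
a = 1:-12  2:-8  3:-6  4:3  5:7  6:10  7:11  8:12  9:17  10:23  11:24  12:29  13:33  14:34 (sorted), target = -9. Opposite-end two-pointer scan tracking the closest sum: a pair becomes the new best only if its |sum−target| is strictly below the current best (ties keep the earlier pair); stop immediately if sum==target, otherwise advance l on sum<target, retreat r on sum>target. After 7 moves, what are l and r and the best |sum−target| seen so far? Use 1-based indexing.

[1,14] -12+34=22 d=31 * → r--
[1,13] -12+33=21 d=30 * → r--
[1,12] -12+29=17 d=26 * → r--
[1,11] -12+24=12 d=21 * → r--
[1,10] -12+23=11 d=20 * → r--
[1,9] -12+17=5 d=14 * → r--
[1,8] -12+12=0 d=9 * → r--

l=1, r=7, best |Δ|=9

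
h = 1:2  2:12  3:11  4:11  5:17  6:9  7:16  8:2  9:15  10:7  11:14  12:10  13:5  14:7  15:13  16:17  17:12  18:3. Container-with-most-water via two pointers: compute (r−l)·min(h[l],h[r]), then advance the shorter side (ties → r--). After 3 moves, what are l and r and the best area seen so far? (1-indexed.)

l=1 r=18: min(2,3)*17=34 best=34 *, l++
l=2 r=18: min(12,3)*16=48 best=48 *, r--
l=2 r=17: min(12,12)*15=180 best=180 *, r--

l=2, r=16, best area=180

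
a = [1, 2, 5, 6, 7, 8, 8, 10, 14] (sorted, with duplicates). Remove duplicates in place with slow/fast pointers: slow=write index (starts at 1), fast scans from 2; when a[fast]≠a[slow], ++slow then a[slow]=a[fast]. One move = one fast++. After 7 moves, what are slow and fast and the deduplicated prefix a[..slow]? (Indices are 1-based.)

slow=1 fast=2: a[fast]=2≠a[slow]=1 write a[2]=2, slow++,fast++
slow=2 fast=3: a[fast]=5≠a[slow]=2 write a[3]=5, slow++,fast++
slow=3 fast=4: a[fast]=6≠a[slow]=5 write a[4]=6, slow++,fast++
slow=4 fast=5: a[fast]=7≠a[slow]=6 write a[5]=7, slow++,fast++
slow=5 fast=6: a[fast]=8≠a[slow]=7 write a[6]=8, slow++,fast++
slow=6 fast=7: a[fast]=8=a[slow] dup, fast++
slow=6 fast=8: a[fast]=10≠a[slow]=8 write a[7]=10, slow++,fast++

slow=7, fast=9, prefix=[1, 2, 5, 6, 7, 8, 10]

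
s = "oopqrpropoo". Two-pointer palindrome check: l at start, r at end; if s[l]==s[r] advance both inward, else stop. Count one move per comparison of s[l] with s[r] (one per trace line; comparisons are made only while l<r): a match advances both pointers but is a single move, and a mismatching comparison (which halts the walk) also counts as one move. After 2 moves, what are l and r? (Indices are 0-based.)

l=0 r=10: 'o'=='o', l++,r--
l=1 r=9: 'o'=='o', l++,r--

l=2, r=8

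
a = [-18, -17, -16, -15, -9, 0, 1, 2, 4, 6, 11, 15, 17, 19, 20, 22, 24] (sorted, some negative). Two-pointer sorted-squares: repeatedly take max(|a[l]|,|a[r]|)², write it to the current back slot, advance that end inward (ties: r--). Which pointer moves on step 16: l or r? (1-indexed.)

r

[1,17] |-18|<=|24| out[17]=576 → r--
[1,16] |-18|<=|22| out[16]=484 → r--
[1,15] |-18|<=|20| out[15]=400 → r--
[1,14] |-18|<=|19| out[14]=361 → r--
[1,13] |-18|>|17| out[13]=324 → l++
[2,13] |-17|<=|17| out[12]=289 → r--
[2,12] |-17|>|15| out[11]=289 → l++
[3,12] |-16|>|15| out[10]=256 → l++
[4,12] |-15|<=|15| out[9]=225 → r--
[4,11] |-15|>|11| out[8]=225 → l++
[5,11] |-9|<=|11| out[7]=121 → r--
[5,10] |-9|>|6| out[6]=81 → l++
[6,10] |0|<=|6| out[5]=36 → r--
[6,9] |0|<=|4| out[4]=16 → r--
[6,8] |0|<=|2| out[3]=4 → r--
[6,7] |0|<=|1| out[2]=1 → r--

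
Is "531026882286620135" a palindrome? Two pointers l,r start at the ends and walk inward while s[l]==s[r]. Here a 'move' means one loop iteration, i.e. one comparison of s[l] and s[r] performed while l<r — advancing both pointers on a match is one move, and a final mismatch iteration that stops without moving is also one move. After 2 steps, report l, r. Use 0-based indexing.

l=0 r=17: '5'=='5', l++,r--
l=1 r=16: '3'=='3', l++,r--

l=2, r=15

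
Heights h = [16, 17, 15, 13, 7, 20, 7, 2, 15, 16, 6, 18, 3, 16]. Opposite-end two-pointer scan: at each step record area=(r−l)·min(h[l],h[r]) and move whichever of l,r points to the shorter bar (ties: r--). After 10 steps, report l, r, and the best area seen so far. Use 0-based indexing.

l=0 r=13: min(16,16)*13=208 best=208 *, r--
l=0 r=12: min(16,3)*12=36 best=208, r--
l=0 r=11: min(16,18)*11=176 best=208, l++
l=1 r=11: min(17,18)*10=170 best=208, l++
l=2 r=11: min(15,18)*9=135 best=208, l++
l=3 r=11: min(13,18)*8=104 best=208, l++
l=4 r=11: min(7,18)*7=49 best=208, l++
l=5 r=11: min(20,18)*6=108 best=208, r--
l=5 r=10: min(20,6)*5=30 best=208, r--
l=5 r=9: min(20,16)*4=64 best=208, r--

l=5, r=8, best area=208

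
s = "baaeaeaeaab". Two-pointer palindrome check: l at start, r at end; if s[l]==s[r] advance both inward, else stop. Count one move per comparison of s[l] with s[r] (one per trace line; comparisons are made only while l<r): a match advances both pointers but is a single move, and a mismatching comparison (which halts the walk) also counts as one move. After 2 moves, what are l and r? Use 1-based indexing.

l=3, r=9

[1,11] 'b'=='b' → l++,r--
[2,10] 'a'=='a' → l++,r--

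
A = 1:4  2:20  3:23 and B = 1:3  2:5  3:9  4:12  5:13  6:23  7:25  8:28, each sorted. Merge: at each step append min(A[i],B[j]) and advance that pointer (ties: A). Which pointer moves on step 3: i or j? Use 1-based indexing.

[i=1,j=1] A[i]=4>B[j]=3 take 3 → j++
[i=1,j=2] A[i]=4<=B[j]=5 take 4 → i++
[i=2,j=2] A[i]=20>B[j]=5 take 5 → j++

j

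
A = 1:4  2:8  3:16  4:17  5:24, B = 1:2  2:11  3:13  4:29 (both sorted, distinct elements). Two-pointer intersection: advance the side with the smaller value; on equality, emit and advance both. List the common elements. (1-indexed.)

intersection = []

[i=1,j=1] 4>2 → j++
[i=1,j=2] 4<11 → i++
[i=2,j=2] 8<11 → i++
[i=3,j=2] 16>11 → j++
[i=3,j=3] 16>13 → j++
[i=3,j=4] 16<29 → i++
[i=4,j=4] 17<29 → i++
[i=5,j=4] 24<29 → i++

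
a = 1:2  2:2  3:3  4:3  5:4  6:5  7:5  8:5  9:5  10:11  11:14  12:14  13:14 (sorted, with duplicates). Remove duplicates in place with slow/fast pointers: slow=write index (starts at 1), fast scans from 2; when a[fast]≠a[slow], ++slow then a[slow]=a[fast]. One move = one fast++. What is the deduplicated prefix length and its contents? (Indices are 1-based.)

length 6; prefix = [2, 3, 4, 5, 11, 14]

(s=1,f=2) a[fast]=2=a[slow] dup → fast++
(s=1,f=3) a[fast]=3≠a[slow]=2 write a[2]=3 → slow++,fast++
(s=2,f=4) a[fast]=3=a[slow] dup → fast++
(s=2,f=5) a[fast]=4≠a[slow]=3 write a[3]=4 → slow++,fast++
(s=3,f=6) a[fast]=5≠a[slow]=4 write a[4]=5 → slow++,fast++
(s=4,f=7) a[fast]=5=a[slow] dup → fast++
(s=4,f=8) a[fast]=5=a[slow] dup → fast++
(s=4,f=9) a[fast]=5=a[slow] dup → fast++
(s=4,f=10) a[fast]=11≠a[slow]=5 write a[5]=11 → slow++,fast++
(s=5,f=11) a[fast]=14≠a[slow]=11 write a[6]=14 → slow++,fast++
(s=6,f=12) a[fast]=14=a[slow] dup → fast++
(s=6,f=13) a[fast]=14=a[slow] dup → fast++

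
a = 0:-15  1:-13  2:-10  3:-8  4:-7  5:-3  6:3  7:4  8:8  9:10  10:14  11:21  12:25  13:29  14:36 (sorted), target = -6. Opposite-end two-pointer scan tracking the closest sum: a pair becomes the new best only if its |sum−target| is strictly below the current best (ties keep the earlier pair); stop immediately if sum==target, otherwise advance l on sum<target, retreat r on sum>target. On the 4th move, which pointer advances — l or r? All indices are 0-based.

[0,14] -15+36=21 d=27 * → r--
[0,13] -15+29=14 d=20 * → r--
[0,12] -15+25=10 d=16 * → r--
[0,11] -15+21=6 d=12 * → r--

r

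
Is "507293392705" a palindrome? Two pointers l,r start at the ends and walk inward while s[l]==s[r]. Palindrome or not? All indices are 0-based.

[0,11] '5'=='5' → l++,r--
[1,10] '0'=='0' → l++,r--
[2,9] '7'=='7' → l++,r--
[3,8] '2'=='2' → l++,r--
[4,7] '9'=='9' → l++,r--
[5,6] '3'=='3' → l++,r--

palindrome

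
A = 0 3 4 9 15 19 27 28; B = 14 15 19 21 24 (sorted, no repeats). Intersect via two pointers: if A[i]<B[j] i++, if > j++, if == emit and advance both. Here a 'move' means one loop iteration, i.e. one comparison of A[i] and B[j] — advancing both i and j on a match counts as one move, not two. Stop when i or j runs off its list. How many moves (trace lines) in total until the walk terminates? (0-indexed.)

9 moves

i=0 j=0: 0<14, i++
i=1 j=0: 3<14, i++
i=2 j=0: 4<14, i++
i=3 j=0: 9<14, i++
i=4 j=0: 15>14, j++
i=4 j=1: 15==15 emit, i++,j++
i=5 j=2: 19==19 emit, i++,j++
i=6 j=3: 27>21, j++
i=6 j=4: 27>24, j++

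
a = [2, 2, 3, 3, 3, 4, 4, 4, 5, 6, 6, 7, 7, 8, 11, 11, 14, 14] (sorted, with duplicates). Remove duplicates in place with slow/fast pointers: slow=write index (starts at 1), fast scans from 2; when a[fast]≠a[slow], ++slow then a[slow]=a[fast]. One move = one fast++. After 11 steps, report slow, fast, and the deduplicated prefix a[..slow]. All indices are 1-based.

(s=1,f=2) a[fast]=2=a[slow] dup → fast++
(s=1,f=3) a[fast]=3≠a[slow]=2 write a[2]=3 → slow++,fast++
(s=2,f=4) a[fast]=3=a[slow] dup → fast++
(s=2,f=5) a[fast]=3=a[slow] dup → fast++
(s=2,f=6) a[fast]=4≠a[slow]=3 write a[3]=4 → slow++,fast++
(s=3,f=7) a[fast]=4=a[slow] dup → fast++
(s=3,f=8) a[fast]=4=a[slow] dup → fast++
(s=3,f=9) a[fast]=5≠a[slow]=4 write a[4]=5 → slow++,fast++
(s=4,f=10) a[fast]=6≠a[slow]=5 write a[5]=6 → slow++,fast++
(s=5,f=11) a[fast]=6=a[slow] dup → fast++
(s=5,f=12) a[fast]=7≠a[slow]=6 write a[6]=7 → slow++,fast++

slow=6, fast=13, prefix=[2, 3, 4, 5, 6, 7]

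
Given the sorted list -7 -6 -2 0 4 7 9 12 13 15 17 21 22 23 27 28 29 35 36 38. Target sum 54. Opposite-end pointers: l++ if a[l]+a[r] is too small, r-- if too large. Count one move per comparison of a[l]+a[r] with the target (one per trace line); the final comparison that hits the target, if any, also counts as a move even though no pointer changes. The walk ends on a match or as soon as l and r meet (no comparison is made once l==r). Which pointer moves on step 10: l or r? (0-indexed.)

l=0 r=19: -7+38=31 <54, l++
l=1 r=19: -6+38=32 <54, l++
l=2 r=19: -2+38=36 <54, l++
l=3 r=19: 0+38=38 <54, l++
l=4 r=19: 4+38=42 <54, l++
l=5 r=19: 7+38=45 <54, l++
l=6 r=19: 9+38=47 <54, l++
l=7 r=19: 12+38=50 <54, l++
l=8 r=19: 13+38=51 <54, l++
l=9 r=19: 15+38=53 <54, l++

l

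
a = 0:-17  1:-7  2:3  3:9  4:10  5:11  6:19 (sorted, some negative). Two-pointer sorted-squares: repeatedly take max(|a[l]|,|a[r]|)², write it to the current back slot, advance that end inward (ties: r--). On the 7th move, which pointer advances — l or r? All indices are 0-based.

r

[0,6] |-17|<=|19| out[6]=361 → r--
[0,5] |-17|>|11| out[5]=289 → l++
[1,5] |-7|<=|11| out[4]=121 → r--
[1,4] |-7|<=|10| out[3]=100 → r--
[1,3] |-7|<=|9| out[2]=81 → r--
[1,2] |-7|>|3| out[1]=49 → l++
[2,2] |3|<=|3| out[0]=9 → r--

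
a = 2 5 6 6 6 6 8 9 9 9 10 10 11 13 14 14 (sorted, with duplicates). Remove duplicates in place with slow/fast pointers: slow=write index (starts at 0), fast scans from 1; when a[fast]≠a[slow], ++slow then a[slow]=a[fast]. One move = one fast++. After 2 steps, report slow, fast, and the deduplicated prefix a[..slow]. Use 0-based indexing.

slow=2, fast=3, prefix=[2, 5, 6]

slow=0 fast=1: a[fast]=5≠a[slow]=2 write a[1]=5, slow++,fast++
slow=1 fast=2: a[fast]=6≠a[slow]=5 write a[2]=6, slow++,fast++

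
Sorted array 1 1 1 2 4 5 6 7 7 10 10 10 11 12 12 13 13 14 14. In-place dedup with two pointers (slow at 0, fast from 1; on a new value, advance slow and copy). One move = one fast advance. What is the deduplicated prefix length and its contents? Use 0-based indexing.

slow=0 fast=1: a[fast]=1=a[slow] dup, fast++
slow=0 fast=2: a[fast]=1=a[slow] dup, fast++
slow=0 fast=3: a[fast]=2≠a[slow]=1 write a[1]=2, slow++,fast++
slow=1 fast=4: a[fast]=4≠a[slow]=2 write a[2]=4, slow++,fast++
slow=2 fast=5: a[fast]=5≠a[slow]=4 write a[3]=5, slow++,fast++
slow=3 fast=6: a[fast]=6≠a[slow]=5 write a[4]=6, slow++,fast++
slow=4 fast=7: a[fast]=7≠a[slow]=6 write a[5]=7, slow++,fast++
slow=5 fast=8: a[fast]=7=a[slow] dup, fast++
slow=5 fast=9: a[fast]=10≠a[slow]=7 write a[6]=10, slow++,fast++
slow=6 fast=10: a[fast]=10=a[slow] dup, fast++
slow=6 fast=11: a[fast]=10=a[slow] dup, fast++
slow=6 fast=12: a[fast]=11≠a[slow]=10 write a[7]=11, slow++,fast++
slow=7 fast=13: a[fast]=12≠a[slow]=11 write a[8]=12, slow++,fast++
slow=8 fast=14: a[fast]=12=a[slow] dup, fast++
slow=8 fast=15: a[fast]=13≠a[slow]=12 write a[9]=13, slow++,fast++
slow=9 fast=16: a[fast]=13=a[slow] dup, fast++
slow=9 fast=17: a[fast]=14≠a[slow]=13 write a[10]=14, slow++,fast++
slow=10 fast=18: a[fast]=14=a[slow] dup, fast++

length 11; prefix = [1, 2, 4, 5, 6, 7, 10, 11, 12, 13, 14]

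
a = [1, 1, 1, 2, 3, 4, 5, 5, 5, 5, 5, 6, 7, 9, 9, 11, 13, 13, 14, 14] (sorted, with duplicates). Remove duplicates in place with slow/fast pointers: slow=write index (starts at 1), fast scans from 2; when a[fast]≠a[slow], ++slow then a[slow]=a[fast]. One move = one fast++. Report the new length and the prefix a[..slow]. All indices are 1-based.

length 11; prefix = [1, 2, 3, 4, 5, 6, 7, 9, 11, 13, 14]

(s=1,f=2) a[fast]=1=a[slow] dup → fast++
(s=1,f=3) a[fast]=1=a[slow] dup → fast++
(s=1,f=4) a[fast]=2≠a[slow]=1 write a[2]=2 → slow++,fast++
(s=2,f=5) a[fast]=3≠a[slow]=2 write a[3]=3 → slow++,fast++
(s=3,f=6) a[fast]=4≠a[slow]=3 write a[4]=4 → slow++,fast++
(s=4,f=7) a[fast]=5≠a[slow]=4 write a[5]=5 → slow++,fast++
(s=5,f=8) a[fast]=5=a[slow] dup → fast++
(s=5,f=9) a[fast]=5=a[slow] dup → fast++
(s=5,f=10) a[fast]=5=a[slow] dup → fast++
(s=5,f=11) a[fast]=5=a[slow] dup → fast++
(s=5,f=12) a[fast]=6≠a[slow]=5 write a[6]=6 → slow++,fast++
(s=6,f=13) a[fast]=7≠a[slow]=6 write a[7]=7 → slow++,fast++
(s=7,f=14) a[fast]=9≠a[slow]=7 write a[8]=9 → slow++,fast++
(s=8,f=15) a[fast]=9=a[slow] dup → fast++
(s=8,f=16) a[fast]=11≠a[slow]=9 write a[9]=11 → slow++,fast++
(s=9,f=17) a[fast]=13≠a[slow]=11 write a[10]=13 → slow++,fast++
(s=10,f=18) a[fast]=13=a[slow] dup → fast++
(s=10,f=19) a[fast]=14≠a[slow]=13 write a[11]=14 → slow++,fast++
(s=11,f=20) a[fast]=14=a[slow] dup → fast++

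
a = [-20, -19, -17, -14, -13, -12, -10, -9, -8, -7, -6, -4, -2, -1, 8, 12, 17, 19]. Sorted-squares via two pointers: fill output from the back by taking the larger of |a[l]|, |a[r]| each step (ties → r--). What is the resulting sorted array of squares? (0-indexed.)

[1, 4, 16, 36, 49, 64, 64, 81, 100, 144, 144, 169, 196, 289, 289, 361, 361, 400]

l=0 r=17: |-20|>|19| out[17]=400, l++
l=1 r=17: |-19|<=|19| out[16]=361, r--
l=1 r=16: |-19|>|17| out[15]=361, l++
l=2 r=16: |-17|<=|17| out[14]=289, r--
l=2 r=15: |-17|>|12| out[13]=289, l++
l=3 r=15: |-14|>|12| out[12]=196, l++
l=4 r=15: |-13|>|12| out[11]=169, l++
l=5 r=15: |-12|<=|12| out[10]=144, r--
l=5 r=14: |-12|>|8| out[9]=144, l++
l=6 r=14: |-10|>|8| out[8]=100, l++
l=7 r=14: |-9|>|8| out[7]=81, l++
l=8 r=14: |-8|<=|8| out[6]=64, r--
l=8 r=13: |-8|>|-1| out[5]=64, l++
l=9 r=13: |-7|>|-1| out[4]=49, l++
l=10 r=13: |-6|>|-1| out[3]=36, l++
l=11 r=13: |-4|>|-1| out[2]=16, l++
l=12 r=13: |-2|>|-1| out[1]=4, l++
l=13 r=13: |-1|<=|-1| out[0]=1, r--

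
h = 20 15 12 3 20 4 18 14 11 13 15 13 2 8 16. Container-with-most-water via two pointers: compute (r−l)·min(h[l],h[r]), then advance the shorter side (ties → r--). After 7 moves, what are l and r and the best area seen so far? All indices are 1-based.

l=1 r=15: min(20,16)*14=224 best=224 *, r--
l=1 r=14: min(20,8)*13=104 best=224, r--
l=1 r=13: min(20,2)*12=24 best=224, r--
l=1 r=12: min(20,13)*11=143 best=224, r--
l=1 r=11: min(20,15)*10=150 best=224, r--
l=1 r=10: min(20,13)*9=117 best=224, r--
l=1 r=9: min(20,11)*8=88 best=224, r--

l=1, r=8, best area=224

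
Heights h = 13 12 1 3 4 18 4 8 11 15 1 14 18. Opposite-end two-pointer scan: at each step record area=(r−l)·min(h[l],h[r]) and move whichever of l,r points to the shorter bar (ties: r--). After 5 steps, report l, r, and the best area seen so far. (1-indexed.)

[1,13] min(13,18)*12=156 best=156 * → l++
[2,13] min(12,18)*11=132 best=156 → l++
[3,13] min(1,18)*10=10 best=156 → l++
[4,13] min(3,18)*9=27 best=156 → l++
[5,13] min(4,18)*8=32 best=156 → l++

l=6, r=13, best area=156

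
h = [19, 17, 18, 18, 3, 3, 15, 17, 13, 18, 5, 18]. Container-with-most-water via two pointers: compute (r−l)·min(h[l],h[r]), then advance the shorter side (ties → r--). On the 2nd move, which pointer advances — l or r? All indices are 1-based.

r

l=1 r=12: min(19,18)*11=198 best=198 *, r--
l=1 r=11: min(19,5)*10=50 best=198, r--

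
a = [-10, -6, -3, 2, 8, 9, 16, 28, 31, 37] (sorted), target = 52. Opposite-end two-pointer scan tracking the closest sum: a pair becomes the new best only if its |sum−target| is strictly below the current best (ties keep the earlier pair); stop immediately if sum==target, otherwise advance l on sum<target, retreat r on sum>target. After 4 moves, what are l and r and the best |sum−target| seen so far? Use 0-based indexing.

l=0 r=9: -10+37=27 d=25 *, l++
l=1 r=9: -6+37=31 d=21 *, l++
l=2 r=9: -3+37=34 d=18 *, l++
l=3 r=9: 2+37=39 d=13 *, l++

l=4, r=9, best |Δ|=13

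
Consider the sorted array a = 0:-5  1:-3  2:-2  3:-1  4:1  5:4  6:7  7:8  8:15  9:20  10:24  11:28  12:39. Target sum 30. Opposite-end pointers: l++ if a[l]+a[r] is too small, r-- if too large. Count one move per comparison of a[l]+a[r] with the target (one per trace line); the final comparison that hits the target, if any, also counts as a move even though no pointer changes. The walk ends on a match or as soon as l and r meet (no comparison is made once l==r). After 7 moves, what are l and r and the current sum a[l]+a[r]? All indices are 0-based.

l=5, r=10, sum=28

[0,12] -5+39=34 >30 → r--
[0,11] -5+28=23 <30 → l++
[1,11] -3+28=25 <30 → l++
[2,11] -2+28=26 <30 → l++
[3,11] -1+28=27 <30 → l++
[4,11] 1+28=29 <30 → l++
[5,11] 4+28=32 >30 → r--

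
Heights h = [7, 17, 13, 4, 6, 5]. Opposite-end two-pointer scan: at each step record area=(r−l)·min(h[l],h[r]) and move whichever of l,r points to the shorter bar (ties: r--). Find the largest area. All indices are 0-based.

[0,5] min(7,5)*5=25 best=25 * → r--
[0,4] min(7,6)*4=24 best=25 → r--
[0,3] min(7,4)*3=12 best=25 → r--
[0,2] min(7,13)*2=14 best=25 → l++
[1,2] min(17,13)*1=13 best=25 → r--

max area = 25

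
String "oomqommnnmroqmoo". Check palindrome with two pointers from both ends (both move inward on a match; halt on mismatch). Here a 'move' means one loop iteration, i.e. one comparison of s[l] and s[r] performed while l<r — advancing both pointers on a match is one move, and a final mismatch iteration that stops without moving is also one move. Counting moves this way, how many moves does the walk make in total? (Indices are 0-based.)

6 moves

l=0 r=15: 'o'=='o', l++,r--
l=1 r=14: 'o'=='o', l++,r--
l=2 r=13: 'm'=='m', l++,r--
l=3 r=12: 'q'=='q', l++,r--
l=4 r=11: 'o'=='o', l++,r--
l=5 r=10: 'm'!='r', stop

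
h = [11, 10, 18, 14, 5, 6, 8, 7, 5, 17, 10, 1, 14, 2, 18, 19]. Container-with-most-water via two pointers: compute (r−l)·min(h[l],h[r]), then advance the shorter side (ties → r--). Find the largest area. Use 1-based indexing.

max area = 234

[1,16] min(11,19)*15=165 best=165 * → l++
[2,16] min(10,19)*14=140 best=165 → l++
[3,16] min(18,19)*13=234 best=234 * → l++
[4,16] min(14,19)*12=168 best=234 → l++
[5,16] min(5,19)*11=55 best=234 → l++
[6,16] min(6,19)*10=60 best=234 → l++
[7,16] min(8,19)*9=72 best=234 → l++
[8,16] min(7,19)*8=56 best=234 → l++
[9,16] min(5,19)*7=35 best=234 → l++
[10,16] min(17,19)*6=102 best=234 → l++
[11,16] min(10,19)*5=50 best=234 → l++
[12,16] min(1,19)*4=4 best=234 → l++
[13,16] min(14,19)*3=42 best=234 → l++
[14,16] min(2,19)*2=4 best=234 → l++
[15,16] min(18,19)*1=18 best=234 → l++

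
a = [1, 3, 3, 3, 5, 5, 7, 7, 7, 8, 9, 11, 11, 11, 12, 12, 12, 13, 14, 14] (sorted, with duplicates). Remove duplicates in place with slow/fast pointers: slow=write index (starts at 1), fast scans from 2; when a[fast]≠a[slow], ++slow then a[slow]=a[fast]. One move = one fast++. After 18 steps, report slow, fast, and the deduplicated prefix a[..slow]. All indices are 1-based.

slow=1 fast=2: a[fast]=3≠a[slow]=1 write a[2]=3, slow++,fast++
slow=2 fast=3: a[fast]=3=a[slow] dup, fast++
slow=2 fast=4: a[fast]=3=a[slow] dup, fast++
slow=2 fast=5: a[fast]=5≠a[slow]=3 write a[3]=5, slow++,fast++
slow=3 fast=6: a[fast]=5=a[slow] dup, fast++
slow=3 fast=7: a[fast]=7≠a[slow]=5 write a[4]=7, slow++,fast++
slow=4 fast=8: a[fast]=7=a[slow] dup, fast++
slow=4 fast=9: a[fast]=7=a[slow] dup, fast++
slow=4 fast=10: a[fast]=8≠a[slow]=7 write a[5]=8, slow++,fast++
slow=5 fast=11: a[fast]=9≠a[slow]=8 write a[6]=9, slow++,fast++
slow=6 fast=12: a[fast]=11≠a[slow]=9 write a[7]=11, slow++,fast++
slow=7 fast=13: a[fast]=11=a[slow] dup, fast++
slow=7 fast=14: a[fast]=11=a[slow] dup, fast++
slow=7 fast=15: a[fast]=12≠a[slow]=11 write a[8]=12, slow++,fast++
slow=8 fast=16: a[fast]=12=a[slow] dup, fast++
slow=8 fast=17: a[fast]=12=a[slow] dup, fast++
slow=8 fast=18: a[fast]=13≠a[slow]=12 write a[9]=13, slow++,fast++
slow=9 fast=19: a[fast]=14≠a[slow]=13 write a[10]=14, slow++,fast++

slow=10, fast=20, prefix=[1, 3, 5, 7, 8, 9, 11, 12, 13, 14]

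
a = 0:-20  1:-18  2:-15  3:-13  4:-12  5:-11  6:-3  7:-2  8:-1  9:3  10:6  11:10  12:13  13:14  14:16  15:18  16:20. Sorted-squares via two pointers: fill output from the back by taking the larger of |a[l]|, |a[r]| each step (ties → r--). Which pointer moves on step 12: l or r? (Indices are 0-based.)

l=0 r=16: |-20|<=|20| out[16]=400, r--
l=0 r=15: |-20|>|18| out[15]=400, l++
l=1 r=15: |-18|<=|18| out[14]=324, r--
l=1 r=14: |-18|>|16| out[13]=324, l++
l=2 r=14: |-15|<=|16| out[12]=256, r--
l=2 r=13: |-15|>|14| out[11]=225, l++
l=3 r=13: |-13|<=|14| out[10]=196, r--
l=3 r=12: |-13|<=|13| out[9]=169, r--
l=3 r=11: |-13|>|10| out[8]=169, l++
l=4 r=11: |-12|>|10| out[7]=144, l++
l=5 r=11: |-11|>|10| out[6]=121, l++
l=6 r=11: |-3|<=|10| out[5]=100, r--

r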